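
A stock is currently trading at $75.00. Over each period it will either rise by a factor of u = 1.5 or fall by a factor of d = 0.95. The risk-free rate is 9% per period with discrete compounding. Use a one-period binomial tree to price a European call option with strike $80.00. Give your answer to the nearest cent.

$7.59

Risk-neutral probability p = (1 + 0.09 − 0.95)/(1.5 − 0.95) = 0.1400/0.5500 = 0.2545
Terminal stock prices: S_u = 112.5, S_d = 71.25
Terminal payoffs (S − K): max(32.5, 0) = 32.5, max(-8.75, 0) = 0
Node 0 (S = 75): V_0 = 1/1.09·[0.2545·32.5000 + 0.7455·0.0000] = 7.5897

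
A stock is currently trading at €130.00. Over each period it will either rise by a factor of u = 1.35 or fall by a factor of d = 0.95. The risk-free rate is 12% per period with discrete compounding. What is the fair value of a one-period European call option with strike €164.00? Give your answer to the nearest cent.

€4.36

Risk-neutral probability p = (1 + 0.12 − 0.95)/(1.35 − 0.95) = 0.1700/0.4000 = 0.4250
Terminal stock prices: S_u = 175.5, S_d = 123.5
Terminal payoffs (S − K): max(11.5, 0) = 11.5, max(-40.5, 0) = 0
Node 0 (S = 130): V_0 = 1/1.12·[0.4250·11.5000 + 0.5750·0.0000] = 4.3638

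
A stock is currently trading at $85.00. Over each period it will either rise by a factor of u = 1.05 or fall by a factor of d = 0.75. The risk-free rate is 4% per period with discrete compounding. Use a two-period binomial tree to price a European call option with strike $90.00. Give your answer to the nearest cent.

$3.21

Risk-neutral probability p = (1 + 0.04 − 0.75)/(1.05 − 0.75) = 0.2900/0.3000 = 0.9667
Terminal stock prices: S_uu = 93.71, S_ud = 66.94, S_dd = 47.81
Terminal payoffs (S − K): max(3.713, 0) = 3.713, max(-23.06, 0) = 0, max(-42.19, 0) = 0
Node u (S = 89.25): V_u = 1/1.04·[0.9667·3.7125 + 0.0333·0.0000] = 3.4507
Node d (S = 63.75): V_d = 1/1.04·[0.9667·0.0000 + 0.0333·0.0000] = 0.0000
Node 0 (S = 85): V_0 = 1/1.04·[0.9667·3.4507 + 0.0333·0.0000] = 3.2074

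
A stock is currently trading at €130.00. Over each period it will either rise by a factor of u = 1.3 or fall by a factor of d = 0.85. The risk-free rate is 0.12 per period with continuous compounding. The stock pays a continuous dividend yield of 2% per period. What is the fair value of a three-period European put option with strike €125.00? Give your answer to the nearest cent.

Per-period risk-free factor R = e^0.12 = 1.1275; dividend-adjusted growth = e^(0.12−0.02) = 1.1052.
Risk-neutral probability p = (1.1052 − 0.85)/(1.3 − 0.85) = 0.2552/0.4500 = 0.5670
Terminal stock prices: S_uuu = 285.6, S_uud = 186.7, S_udd = 122.1, S_ddd = 79.84
Terminal payoffs (K − S): max(-160.6, 0) = 0, max(-61.75, 0) = 0, max(2.898, 0) = 2.898, max(45.16, 0) = 45.16
Node uu (S = 219.7): V_uu = e^(−0.12)·[0.5670·0.0000 + 0.4330·0.0000] = 0.0000
Node ud (S = 143.7): V_ud = e^(−0.12)·[0.5670·0.0000 + 0.4330·2.8975] = 1.1126
Node dd (S = 93.92): V_dd = e^(−0.12)·[0.5670·2.8975 + 0.4330·45.1638] = 18.7999
Node u (S = 169): V_u = e^(−0.12)·[0.5670·0.0000 + 0.4330·1.1126] = 0.4272
Node d (S = 110.5): V_d = e^(−0.12)·[0.5670·1.1126 + 0.4330·18.7999] = 7.7786
Node 0 (S = 130): V_0 = e^(−0.12)·[0.5670·0.4272 + 0.4330·7.7786] = 3.2018

€3.20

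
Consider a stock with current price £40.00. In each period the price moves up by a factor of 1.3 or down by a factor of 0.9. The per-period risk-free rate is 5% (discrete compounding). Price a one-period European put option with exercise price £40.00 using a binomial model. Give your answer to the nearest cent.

£2.38

Risk-neutral probability p = (1 + 0.05 − 0.9)/(1.3 − 0.9) = 0.1500/0.4000 = 0.3750
Terminal stock prices: S_u = 52, S_d = 36
Terminal payoffs (K − S): max(-12, 0) = 0, max(4, 0) = 4
Node 0 (S = 40): V_0 = 1/1.05·[0.3750·0.0000 + 0.6250·4.0000] = 2.3810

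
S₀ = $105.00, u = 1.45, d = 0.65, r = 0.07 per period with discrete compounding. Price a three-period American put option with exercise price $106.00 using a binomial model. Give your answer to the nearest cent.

Risk-neutral probability p = (1 + 0.07 − 0.65)/(1.45 − 0.65) = 0.4200/0.8000 = 0.5250
Terminal stock prices: S_uuu = 320.1, S_uud = 143.5, S_udd = 64.33, S_ddd = 28.84
Terminal payoffs (K − S): max(-214.1, 0) = 0, max(-37.5, 0) = 0, max(41.67, 0) = 41.67, max(77.16, 0) = 77.16
Node uu (S = 220.8): continuation = 1/1.07·[0.5250·0.0000 + 0.4750·0.0000] = 0.0000; exercise value = 0.0000 ≤ continuation, so V_uu = 0.0000
Node ud (S = 98.96): continuation = 1/1.07·[0.5250·0.0000 + 0.4750·41.6744] = 18.5003; exercise value = 7.0375 ≤ continuation, so V_ud = 18.5003
Node dd (S = 44.36): continuation = 1/1.07·[0.5250·41.6744 + 0.4750·77.1644] = 54.7029; exercise value = 61.6375 > continuation, so V_dd = 61.6375 (exercise)
Node u (S = 152.2): continuation = 1/1.07·[0.5250·0.0000 + 0.4750·18.5003] = 8.2128; exercise value = 0.0000 ≤ continuation, so V_u = 8.2128
Node d (S = 68.25): continuation = 1/1.07·[0.5250·18.5003 + 0.4750·61.6375] = 36.4397; exercise value = 37.7500 > continuation, so V_d = 37.7500 (exercise)
Node 0 (S = 105): continuation = 1/1.07·[0.5250·8.2128 + 0.4750·37.7500] = 20.7878; exercise value = 1.0000 ≤ continuation, so V_0 = 20.7878

$20.79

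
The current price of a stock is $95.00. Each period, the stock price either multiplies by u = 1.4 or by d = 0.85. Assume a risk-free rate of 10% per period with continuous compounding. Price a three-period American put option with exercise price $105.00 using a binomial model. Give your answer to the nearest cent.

Risk-neutral probability p = (e^0.1 − 0.85)/(1.4 − 0.85) = 0.2552/0.5500 = 0.4639
Terminal stock prices: S_uuu = 260.7, S_uud = 158.3, S_udd = 96.09, S_ddd = 58.34
Terminal payoffs (K − S): max(-155.7, 0) = 0, max(-53.27, 0) = 0, max(8.908, 0) = 8.908, max(46.66, 0) = 46.66
Node uu (S = 186.2): continuation = e^(−0.1)·[0.4639·0.0000 + 0.5361·0.0000] = 0.0000; exercise value = 0.0000 ≤ continuation, so V_uu = 0.0000
Node ud (S = 113): continuation = e^(−0.1)·[0.4639·0.0000 + 0.5361·8.9075] = 4.3205; exercise value = 0.0000 ≤ continuation, so V_ud = 4.3205
Node dd (S = 68.64): continuation = e^(−0.1)·[0.4639·8.9075 + 0.5361·46.6581] = 26.3704; exercise value = 36.3625 > continuation, so V_dd = 36.3625 (exercise)
Node u (S = 133): continuation = e^(−0.1)·[0.4639·0.0000 + 0.5361·4.3205] = 2.0956; exercise value = 0.0000 ≤ continuation, so V_u = 2.0956
Node d (S = 80.75): continuation = e^(−0.1)·[0.4639·4.3205 + 0.5361·36.3625] = 19.4510; exercise value = 24.2500 > continuation, so V_d = 24.2500 (exercise)
Node 0 (S = 95): continuation = e^(−0.1)·[0.4639·2.0956 + 0.5361·24.2500] = 12.6420; exercise value = 10.0000 ≤ continuation, so V_0 = 12.6420

$12.64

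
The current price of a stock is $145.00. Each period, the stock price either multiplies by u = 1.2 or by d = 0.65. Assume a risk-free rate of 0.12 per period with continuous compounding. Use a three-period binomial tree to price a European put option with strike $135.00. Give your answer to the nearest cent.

Risk-neutral probability p = (e^0.12 − 0.65)/(1.2 − 0.65) = 0.4775/0.5500 = 0.8682
Terminal stock prices: S_uuu = 250.6, S_uud = 135.7, S_udd = 73.52, S_ddd = 39.82
Terminal payoffs (K − S): max(-115.6, 0) = 0, max(-0.72, 0) = 0, max(61.48, 0) = 61.48, max(95.18, 0) = 95.18
Node uu (S = 208.8): V_uu = e^(−0.12)·[0.8682·0.0000 + 0.1318·0.0000] = 0.0000
Node ud (S = 113.1): V_ud = e^(−0.12)·[0.8682·0.0000 + 0.1318·61.4850] = 7.1887
Node dd (S = 61.26): V_dd = e^(−0.12)·[0.8682·61.4850 + 0.1318·95.1794] = 58.4718
Node u (S = 174): V_u = e^(−0.12)·[0.8682·0.0000 + 0.1318·7.1887] = 0.8405
Node d (S = 94.25): V_d = e^(−0.12)·[0.8682·7.1887 + 0.1318·58.4718] = 12.3717
Node 0 (S = 145): V_0 = e^(−0.12)·[0.8682·0.8405 + 0.1318·12.3717] = 2.0936

$2.09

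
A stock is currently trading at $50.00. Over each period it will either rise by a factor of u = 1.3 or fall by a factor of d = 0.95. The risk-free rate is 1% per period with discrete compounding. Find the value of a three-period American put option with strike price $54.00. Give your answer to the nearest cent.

$6.15

Risk-neutral probability p = (1 + 0.01 − 0.95)/(1.3 − 0.95) = 0.0600/0.3500 = 0.1714
Terminal stock prices: S_uuu = 109.9, S_uud = 80.28, S_udd = 58.66, S_ddd = 42.87
Terminal payoffs (K − S): max(-55.85, 0) = 0, max(-26.28, 0) = 0, max(-4.663, 0) = 0, max(11.13, 0) = 11.13
Node uu (S = 84.5): continuation = 1/1.01·[0.1714·0.0000 + 0.8286·0.0000] = 0.0000; exercise value = 0.0000 ≤ continuation, so V_uu = 0.0000
Node ud (S = 61.75): continuation = 1/1.01·[0.1714·0.0000 + 0.8286·0.0000] = 0.0000; exercise value = 0.0000 ≤ continuation, so V_ud = 0.0000
Node dd (S = 45.12): continuation = 1/1.01·[0.1714·0.0000 + 0.8286·11.1313] = 9.1317; exercise value = 8.8750 ≤ continuation, so V_dd = 9.1317
Node u (S = 65): continuation = 1/1.01·[0.1714·0.0000 + 0.8286·0.0000] = 0.0000; exercise value = 0.0000 ≤ continuation, so V_u = 0.0000
Node d (S = 47.5): continuation = 1/1.01·[0.1714·0.0000 + 0.8286·9.1317] = 7.4914; exercise value = 6.5000 ≤ continuation, so V_d = 7.4914
Node 0 (S = 50): continuation = 1/1.01·[0.1714·0.0000 + 0.8286·7.4914] = 6.1457; exercise value = 4.0000 ≤ continuation, so V_0 = 6.1457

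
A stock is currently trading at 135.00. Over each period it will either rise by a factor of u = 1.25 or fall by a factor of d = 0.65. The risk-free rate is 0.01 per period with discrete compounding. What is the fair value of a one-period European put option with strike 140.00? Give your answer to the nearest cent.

Risk-neutral probability p = (1 + 0.01 − 0.65)/(1.25 − 0.65) = 0.3600/0.6000 = 0.6000
Terminal stock prices: S_u = 168.8, S_d = 87.75
Terminal payoffs (K − S): max(-28.75, 0) = 0, max(52.25, 0) = 52.25
Node 0 (S = 135): V_0 = 1/1.01·[0.6000·0.0000 + 0.4000·52.2500] = 20.6931

20.69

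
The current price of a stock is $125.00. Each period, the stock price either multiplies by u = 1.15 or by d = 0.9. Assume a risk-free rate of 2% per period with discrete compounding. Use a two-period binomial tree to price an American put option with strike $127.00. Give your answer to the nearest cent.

$7.39

Risk-neutral probability p = (1 + 0.02 − 0.9)/(1.15 − 0.9) = 0.1200/0.2500 = 0.4800
Terminal stock prices: S_uu = 165.3, S_ud = 129.4, S_dd = 101.2
Terminal payoffs (K − S): max(-38.31, 0) = 0, max(-2.375, 0) = 0, max(25.75, 0) = 25.75
Node u (S = 143.8): continuation = 1/1.02·[0.4800·0.0000 + 0.5200·0.0000] = 0.0000; exercise value = 0.0000 ≤ continuation, so V_u = 0.0000
Node d (S = 112.5): continuation = 1/1.02·[0.4800·0.0000 + 0.5200·25.7500] = 13.1275; exercise value = 14.5000 > continuation, so V_d = 14.5000 (exercise)
Node 0 (S = 125): continuation = 1/1.02·[0.4800·0.0000 + 0.5200·14.5000] = 7.3922; exercise value = 2.0000 ≤ continuation, so V_0 = 7.3922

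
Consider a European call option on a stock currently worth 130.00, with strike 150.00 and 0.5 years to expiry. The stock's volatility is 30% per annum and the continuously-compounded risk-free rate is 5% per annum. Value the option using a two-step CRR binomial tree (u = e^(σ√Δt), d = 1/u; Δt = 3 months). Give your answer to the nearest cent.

6.32

CRR parameters: u = e^(σ√Δt) = e^(0.3·√0.25) = 1.1618, d = 1/u = 0.8607
Per-period rate: rΔt = 0.05·0.25 = 0.0125, so R = e^0.0125 = 1.0126
Risk-neutral probability p = (e^0.0125 − 0.8607)/(1.1618 − 0.8607) = 0.1519/0.3011 = 0.5043
Terminal stock prices: S_uu = 175.5, S_ud = 130, S_dd = 96.31
Terminal payoffs (S − K): max(25.48, 0) = 25.48, max(-20, 0) = 0, max(-53.69, 0) = 0
Node u (S = 151): V_u = e^(−0.0125)·[0.5043·25.4816 + 0.4957·0.0000] = 12.6918
Node d (S = 111.9): V_d = e^(−0.0125)·[0.5043·0.0000 + 0.4957·0.0000] = 0.0000
Node 0 (S = 130): V_0 = e^(−0.0125)·[0.5043·12.6918 + 0.4957·0.0000] = 6.3215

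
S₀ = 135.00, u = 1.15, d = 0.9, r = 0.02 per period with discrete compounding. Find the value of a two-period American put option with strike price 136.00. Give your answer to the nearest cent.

7.39

Risk-neutral probability p = (1 + 0.02 − 0.9)/(1.15 − 0.9) = 0.1200/0.2500 = 0.4800
Terminal stock prices: S_uu = 178.5, S_ud = 139.7, S_dd = 109.4
Terminal payoffs (K − S): max(-42.54, 0) = 0, max(-3.725, 0) = 0, max(26.65, 0) = 26.65
Node u (S = 155.2): continuation = 1/1.02·[0.4800·0.0000 + 0.5200·0.0000] = 0.0000; exercise value = 0.0000 ≤ continuation, so V_u = 0.0000
Node d (S = 121.5): continuation = 1/1.02·[0.4800·0.0000 + 0.5200·26.6500] = 13.5863; exercise value = 14.5000 > continuation, so V_d = 14.5000 (exercise)
Node 0 (S = 135): continuation = 1/1.02·[0.4800·0.0000 + 0.5200·14.5000] = 7.3922; exercise value = 1.0000 ≤ continuation, so V_0 = 7.3922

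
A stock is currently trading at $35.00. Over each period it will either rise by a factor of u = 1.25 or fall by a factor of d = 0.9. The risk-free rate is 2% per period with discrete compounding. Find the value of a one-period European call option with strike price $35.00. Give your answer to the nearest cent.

Risk-neutral probability p = (1 + 0.02 − 0.9)/(1.25 − 0.9) = 0.1200/0.3500 = 0.3429
Terminal stock prices: S_u = 43.75, S_d = 31.5
Terminal payoffs (S − K): max(8.75, 0) = 8.75, max(-3.5, 0) = 0
Node 0 (S = 35): V_0 = 1/1.02·[0.3429·8.7500 + 0.6571·0.0000] = 2.9412

$2.94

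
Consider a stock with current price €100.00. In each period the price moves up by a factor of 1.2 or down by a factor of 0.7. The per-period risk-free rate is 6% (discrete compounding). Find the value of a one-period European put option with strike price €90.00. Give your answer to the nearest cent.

€5.28

Risk-neutral probability p = (1 + 0.06 − 0.7)/(1.2 − 0.7) = 0.3600/0.5000 = 0.7200
Terminal stock prices: S_u = 120, S_d = 70
Terminal payoffs (K − S): max(-30, 0) = 0, max(20, 0) = 20
Node 0 (S = 100): V_0 = 1/1.06·[0.7200·0.0000 + 0.2800·20.0000] = 5.2830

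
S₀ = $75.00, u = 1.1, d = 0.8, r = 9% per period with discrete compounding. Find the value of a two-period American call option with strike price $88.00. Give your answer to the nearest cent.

$2.16

Risk-neutral probability p = (1 + 0.09 − 0.8)/(1.1 − 0.8) = 0.2900/0.3000 = 0.9667
Terminal stock prices: S_uu = 90.75, S_ud = 66, S_dd = 48
Terminal payoffs (S − K): max(2.75, 0) = 2.75, max(-22, 0) = 0, max(-40, 0) = 0
Node u (S = 82.5): continuation = 1/1.09·[0.9667·2.7500 + 0.0333·0.0000] = 2.4388; exercise value = 0.0000 ≤ continuation, so V_u = 2.4388
Node d (S = 60): continuation = 1/1.09·[0.9667·0.0000 + 0.0333·0.0000] = 0.0000; exercise value = 0.0000 ≤ continuation, so V_d = 0.0000
Node 0 (S = 75): continuation = 1/1.09·[0.9667·2.4388 + 0.0333·0.0000] = 2.1629; exercise value = 0.0000 ≤ continuation, so V_0 = 2.1629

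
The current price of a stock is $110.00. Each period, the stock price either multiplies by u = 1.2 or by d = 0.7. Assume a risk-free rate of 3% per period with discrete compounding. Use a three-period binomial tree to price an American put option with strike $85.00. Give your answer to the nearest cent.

Risk-neutral probability p = (1 + 0.03 − 0.7)/(1.2 − 0.7) = 0.3300/0.5000 = 0.6600
Terminal stock prices: S_uuu = 190.1, S_uud = 110.9, S_udd = 64.68, S_ddd = 37.73
Terminal payoffs (K − S): max(-105.1, 0) = 0, max(-25.88, 0) = 0, max(20.32, 0) = 20.32, max(47.27, 0) = 47.27
Node uu (S = 158.4): continuation = 1/1.03·[0.6600·0.0000 + 0.3400·0.0000] = 0.0000; exercise value = 0.0000 ≤ continuation, so V_uu = 0.0000
Node ud (S = 92.4): continuation = 1/1.03·[0.6600·0.0000 + 0.3400·20.3200] = 6.7076; exercise value = 0.0000 ≤ continuation, so V_ud = 6.7076
Node dd (S = 53.9): continuation = 1/1.03·[0.6600·20.3200 + 0.3400·47.2700] = 28.6243; exercise value = 31.1000 > continuation, so V_dd = 31.1000 (exercise)
Node u (S = 132): continuation = 1/1.03·[0.6600·0.0000 + 0.3400·6.7076] = 2.2142; exercise value = 0.0000 ≤ continuation, so V_u = 2.2142
Node d (S = 77): continuation = 1/1.03·[0.6600·6.7076 + 0.3400·31.1000] = 14.5641; exercise value = 8.0000 ≤ continuation, so V_d = 14.5641
Node 0 (S = 110): continuation = 1/1.03·[0.6600·2.2142 + 0.3400·14.5641] = 6.2263; exercise value = 0.0000 ≤ continuation, so V_0 = 6.2263

$6.23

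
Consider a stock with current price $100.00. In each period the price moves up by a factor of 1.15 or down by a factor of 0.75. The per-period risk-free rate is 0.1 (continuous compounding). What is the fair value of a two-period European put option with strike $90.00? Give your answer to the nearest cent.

$0.96

Risk-neutral probability p = (e^0.1 − 0.75)/(1.15 − 0.75) = 0.3552/0.4000 = 0.8879
Terminal stock prices: S_uu = 132.2, S_ud = 86.25, S_dd = 56.25
Terminal payoffs (K − S): max(-42.25, 0) = 0, max(3.75, 0) = 3.75, max(33.75, 0) = 33.75
Node u (S = 115): V_u = e^(−0.1)·[0.8879·0.0000 + 0.1121·3.7500] = 0.3803
Node d (S = 75): V_d = e^(−0.1)·[0.8879·3.7500 + 0.1121·33.7500] = 6.4354
Node 0 (S = 100): V_0 = e^(−0.1)·[0.8879·0.3803 + 0.1121·6.4354] = 0.9581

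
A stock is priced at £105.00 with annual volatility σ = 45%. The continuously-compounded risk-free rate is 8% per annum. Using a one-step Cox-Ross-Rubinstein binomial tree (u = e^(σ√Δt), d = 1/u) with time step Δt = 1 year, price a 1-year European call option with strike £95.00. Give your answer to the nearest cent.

£30.80

CRR parameters: u = e^(σ√Δt) = e^(0.45·√1) = 1.5683, d = 1/u = 0.6376
Per-period rate: rΔt = 0.08·1 = 0.08, so R = e^0.08 = 1.0833
Risk-neutral probability p = (e^0.08 − 0.6376)/(1.5683 − 0.6376) = 0.4457/0.9307 = 0.4789
Terminal stock prices: S_u = 164.7, S_d = 66.95
Terminal payoffs (S − K): max(69.67, 0) = 69.67, max(-28.05, 0) = 0
Node 0 (S = 105): V_0 = e^(−0.08)·[0.4789·69.6728 + 0.5211·0.0000] = 30.7978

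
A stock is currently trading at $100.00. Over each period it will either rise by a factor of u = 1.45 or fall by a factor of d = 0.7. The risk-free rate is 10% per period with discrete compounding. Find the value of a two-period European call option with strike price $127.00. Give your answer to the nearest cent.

Risk-neutral probability p = (1 + 0.1 − 0.7)/(1.45 − 0.7) = 0.4000/0.7500 = 0.5333
Terminal stock prices: S_uu = 210.2, S_ud = 101.5, S_dd = 49
Terminal payoffs (S − K): max(83.25, 0) = 83.25, max(-25.5, 0) = 0, max(-78, 0) = 0
Node u (S = 145): V_u = 1/1.1·[0.5333·83.2500 + 0.4667·0.0000] = 40.3636
Node d (S = 70): V_d = 1/1.1·[0.5333·0.0000 + 0.4667·0.0000] = 0.0000
Node 0 (S = 100): V_0 = 1/1.1·[0.5333·40.3636 + 0.4667·0.0000] = 19.5702

$19.57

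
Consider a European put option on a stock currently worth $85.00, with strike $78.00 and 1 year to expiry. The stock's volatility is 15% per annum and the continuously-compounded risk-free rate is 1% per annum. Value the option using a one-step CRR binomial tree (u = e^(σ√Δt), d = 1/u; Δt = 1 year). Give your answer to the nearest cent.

CRR parameters: u = e^(σ√Δt) = e^(0.15·√1) = 1.1618, d = 1/u = 0.8607
Per-period rate: rΔt = 0.01·1 = 0.01, so R = e^0.01 = 1.0101
Risk-neutral probability p = (e^0.01 − 0.8607)/(1.1618 − 0.8607) = 0.1493/0.3011 = 0.4959
Terminal stock prices: S_u = 98.76, S_d = 73.16
Terminal payoffs (K − S): max(-20.76, 0) = 0, max(4.84, 0) = 4.84
Node 0 (S = 85): V_0 = e^(−0.01)·[0.4959·0.0000 + 0.5041·4.8398] = 2.4153

$2.42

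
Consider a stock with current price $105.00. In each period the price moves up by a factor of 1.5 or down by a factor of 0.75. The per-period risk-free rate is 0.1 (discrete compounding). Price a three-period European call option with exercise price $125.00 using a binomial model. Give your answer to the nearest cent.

Risk-neutral probability p = (1 + 0.1 − 0.75)/(1.5 − 0.75) = 0.3500/0.7500 = 0.4667
Terminal stock prices: S_uuu = 354.4, S_uud = 177.2, S_udd = 88.59, S_ddd = 44.3
Terminal payoffs (S − K): max(229.4, 0) = 229.4, max(52.19, 0) = 52.19, max(-36.41, 0) = 0, max(-80.7, 0) = 0
Node uu (S = 236.2): V_uu = 1/1.1·[0.4667·229.3750 + 0.5333·52.1875] = 122.6136
Node ud (S = 118.1): V_ud = 1/1.1·[0.4667·52.1875 + 0.5333·0.0000] = 22.1402
Node dd (S = 59.06): V_dd = 1/1.1·[0.4667·0.0000 + 0.5333·0.0000] = 0.0000
Node u (S = 157.5): V_u = 1/1.1·[0.4667·122.6136 + 0.5333·22.1402] = 62.7525
Node d (S = 78.75): V_d = 1/1.1·[0.4667·22.1402 + 0.5333·0.0000] = 9.3928
Node 0 (S = 105): V_0 = 1/1.1·[0.4667·62.7525 + 0.5333·9.3928] = 31.1764

$31.18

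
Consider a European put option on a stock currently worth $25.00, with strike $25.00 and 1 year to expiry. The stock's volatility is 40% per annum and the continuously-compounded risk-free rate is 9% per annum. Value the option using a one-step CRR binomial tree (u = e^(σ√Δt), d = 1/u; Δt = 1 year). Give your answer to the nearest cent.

$3.65

CRR parameters: u = e^(σ√Δt) = e^(0.4·√1) = 1.4918, d = 1/u = 0.6703
Per-period rate: rΔt = 0.09·1 = 0.09, so R = e^0.09 = 1.0942
Risk-neutral probability p = (e^0.09 − 0.6703)/(1.4918 − 0.6703) = 0.4239/0.8215 = 0.5159
Terminal stock prices: S_u = 37.3, S_d = 16.76
Terminal payoffs (K − S): max(-12.3, 0) = 0, max(8.242, 0) = 8.242
Node 0 (S = 25): V_0 = e^(−0.09)·[0.5159·0.0000 + 0.4841·8.2420] = 3.6462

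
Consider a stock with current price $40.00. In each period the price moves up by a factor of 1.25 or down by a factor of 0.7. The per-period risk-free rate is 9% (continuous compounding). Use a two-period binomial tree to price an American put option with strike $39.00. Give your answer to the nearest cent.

Risk-neutral probability p = (e^0.09 − 0.7)/(1.25 − 0.7) = 0.3942/0.5500 = 0.7167
Terminal stock prices: S_uu = 62.5, S_ud = 35, S_dd = 19.6
Terminal payoffs (K − S): max(-23.5, 0) = 0, max(4, 0) = 4, max(19.4, 0) = 19.4
Node u (S = 50): continuation = e^(−0.09)·[0.7167·0.0000 + 0.2833·4.0000] = 1.0357; exercise value = 0.0000 ≤ continuation, so V_u = 1.0357
Node d (S = 28): continuation = e^(−0.09)·[0.7167·4.0000 + 0.2833·19.4000] = 7.6433; exercise value = 11.0000 > continuation, so V_d = 11.0000 (exercise)
Node 0 (S = 40): continuation = e^(−0.09)·[0.7167·1.0357 + 0.2833·11.0000] = 3.5267; exercise value = 0.0000 ≤ continuation, so V_0 = 3.5267

$3.53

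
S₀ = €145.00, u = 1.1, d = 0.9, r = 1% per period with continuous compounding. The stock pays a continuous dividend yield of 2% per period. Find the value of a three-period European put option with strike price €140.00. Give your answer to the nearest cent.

Per-period risk-free factor R = e^0.01 = 1.0101; dividend-adjusted growth = e^(0.01−0.02) = 0.9900.
Risk-neutral probability p = (0.9900 − 0.9)/(1.1 − 0.9) = 0.0900/0.2000 = 0.4502
Terminal stock prices: S_uuu = 193, S_uud = 157.9, S_udd = 129.2, S_ddd = 105.7
Terminal payoffs (K − S): max(-53, 0) = 0, max(-17.91, 0) = 0, max(10.8, 0) = 10.8, max(34.29, 0) = 34.29
Node uu (S = 175.5): V_uu = e^(−0.01)·[0.4502·0.0000 + 0.5498·0.0000] = 0.0000
Node ud (S = 143.6): V_ud = e^(−0.01)·[0.4502·0.0000 + 0.5498·10.8050] = 5.8810
Node dd (S = 117.5): V_dd = e^(−0.01)·[0.4502·10.8050 + 0.5498·34.2950] = 23.4826
Node u (S = 159.5): V_u = e^(−0.01)·[0.4502·0.0000 + 0.5498·5.8810] = 3.2009
Node d (S = 130.5): V_d = e^(−0.01)·[0.4502·5.8810 + 0.5498·23.4826] = 15.4027
Node 0 (S = 145): V_0 = e^(−0.01)·[0.4502·3.2009 + 0.5498·15.4027] = 9.8102

€9.81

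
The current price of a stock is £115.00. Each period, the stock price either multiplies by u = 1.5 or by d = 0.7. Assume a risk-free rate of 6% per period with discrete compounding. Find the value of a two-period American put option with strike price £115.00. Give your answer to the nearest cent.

Risk-neutral probability p = (1 + 0.06 − 0.7)/(1.5 − 0.7) = 0.3600/0.8000 = 0.4500
Terminal stock prices: S_uu = 258.8, S_ud = 120.7, S_dd = 56.35
Terminal payoffs (K − S): max(-143.8, 0) = 0, max(-5.75, 0) = 0, max(58.65, 0) = 58.65
Node u (S = 172.5): continuation = 1/1.06·[0.4500·0.0000 + 0.5500·0.0000] = 0.0000; exercise value = 0.0000 ≤ continuation, so V_u = 0.0000
Node d (S = 80.5): continuation = 1/1.06·[0.4500·0.0000 + 0.5500·58.6500] = 30.4316; exercise value = 34.5000 > continuation, so V_d = 34.5000 (exercise)
Node 0 (S = 115): continuation = 1/1.06·[0.4500·0.0000 + 0.5500·34.5000] = 17.9009; exercise value = 0.0000 ≤ continuation, so V_0 = 17.9009

£17.90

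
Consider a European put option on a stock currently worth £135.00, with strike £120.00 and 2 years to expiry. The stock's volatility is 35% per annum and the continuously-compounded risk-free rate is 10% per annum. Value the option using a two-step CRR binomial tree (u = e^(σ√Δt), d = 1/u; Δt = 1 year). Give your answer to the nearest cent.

CRR parameters: u = e^(σ√Δt) = e^(0.35·√1) = 1.4191, d = 1/u = 0.7047
Per-period rate: rΔt = 0.1·1 = 0.1, so R = e^0.1 = 1.1052
Risk-neutral probability p = (e^0.1 − 0.7047)/(1.4191 − 0.7047) = 0.4005/0.7144 = 0.5606
Terminal stock prices: S_uu = 271.9, S_ud = 135, S_dd = 67.04
Terminal payoffs (K − S): max(-151.9, 0) = 0, max(-15, 0) = 0, max(52.96, 0) = 52.96
Node u (S = 191.6): V_u = e^(−0.1)·[0.5606·0.0000 + 0.4394·0.0000] = 0.0000
Node d (S = 95.13): V_d = e^(−0.1)·[0.5606·0.0000 + 0.4394·52.9610] = 21.0564
Node 0 (S = 135): V_0 = e^(−0.1)·[0.5606·0.0000 + 0.4394·21.0564] = 8.3717

£8.37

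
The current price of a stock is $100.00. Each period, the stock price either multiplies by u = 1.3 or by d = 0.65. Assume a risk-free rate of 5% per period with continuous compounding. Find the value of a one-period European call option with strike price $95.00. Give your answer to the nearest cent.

Risk-neutral probability p = (e^0.05 − 0.65)/(1.3 − 0.65) = 0.4013/0.6500 = 0.6173
Terminal stock prices: S_u = 130, S_d = 65
Terminal payoffs (S − K): max(35, 0) = 35, max(-30, 0) = 0
Node 0 (S = 100): V_0 = e^(−0.05)·[0.6173·35.0000 + 0.3827·0.0000] = 20.5531

$20.55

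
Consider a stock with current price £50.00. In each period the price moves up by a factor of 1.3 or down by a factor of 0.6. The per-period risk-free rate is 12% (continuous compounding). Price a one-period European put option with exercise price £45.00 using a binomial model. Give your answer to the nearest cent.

£3.28

Risk-neutral probability p = (e^0.12 − 0.6)/(1.3 − 0.6) = 0.5275/0.7000 = 0.7536
Terminal stock prices: S_u = 65, S_d = 30
Terminal payoffs (K − S): max(-20, 0) = 0, max(15, 0) = 15
Node 0 (S = 50): V_0 = e^(−0.12)·[0.7536·0.0000 + 0.2464·15.0000] = 3.2785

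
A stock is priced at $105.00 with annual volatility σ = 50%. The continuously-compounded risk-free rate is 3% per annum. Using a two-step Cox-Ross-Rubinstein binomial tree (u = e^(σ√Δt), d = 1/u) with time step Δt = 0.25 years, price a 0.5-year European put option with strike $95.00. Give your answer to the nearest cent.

CRR parameters: u = e^(σ√Δt) = e^(0.5·√0.25) = 1.2840, d = 1/u = 0.7788
Per-period rate: rΔt = 0.03·0.25 = 0.0075, so R = e^0.0075 = 1.0075
Risk-neutral probability p = (e^0.0075 − 0.7788)/(1.2840 − 0.7788) = 0.2287/0.5052 = 0.4527
Terminal stock prices: S_uu = 173.1, S_ud = 105, S_dd = 63.69
Terminal payoffs (K − S): max(-78.12, 0) = 0, max(-10, 0) = 0, max(31.31, 0) = 31.31
Node u (S = 134.8): V_u = e^(−0.0075)·[0.4527·0.0000 + 0.5473·0.0000] = 0.0000
Node d (S = 81.77): V_d = e^(−0.0075)·[0.4527·0.0000 + 0.5473·31.3143] = 17.0095
Node 0 (S = 105): V_0 = e^(−0.0075)·[0.4527·0.0000 + 0.5473·17.0095] = 9.2393

$9.24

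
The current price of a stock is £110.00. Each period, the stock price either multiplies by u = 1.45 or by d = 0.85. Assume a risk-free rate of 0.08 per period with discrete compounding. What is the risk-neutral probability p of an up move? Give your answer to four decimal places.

Risk-neutral probability p = (1 + 0.08 − 0.85)/(1.45 − 0.85) = 0.2300/0.6000 = 0.3833

p = 0.3833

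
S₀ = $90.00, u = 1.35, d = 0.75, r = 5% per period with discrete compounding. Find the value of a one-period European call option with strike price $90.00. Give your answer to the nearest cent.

Risk-neutral probability p = (1 + 0.05 − 0.75)/(1.35 − 0.75) = 0.3000/0.6000 = 0.5000
Terminal stock prices: S_u = 121.5, S_d = 67.5
Terminal payoffs (S − K): max(31.5, 0) = 31.5, max(-22.5, 0) = 0
Node 0 (S = 90): V_0 = 1/1.05·[0.5000·31.5000 + 0.5000·0.0000] = 15.0000

$15.00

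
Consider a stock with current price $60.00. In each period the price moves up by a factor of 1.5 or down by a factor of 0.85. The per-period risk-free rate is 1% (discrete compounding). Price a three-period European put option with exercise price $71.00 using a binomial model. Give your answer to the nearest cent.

$16.63

Risk-neutral probability p = (1 + 0.01 − 0.85)/(1.5 − 0.85) = 0.1600/0.6500 = 0.2462
Terminal stock prices: S_uuu = 202.5, S_uud = 114.8, S_udd = 65.02, S_ddd = 36.85
Terminal payoffs (K − S): max(-131.5, 0) = 0, max(-43.75, 0) = 0, max(5.975, 0) = 5.975, max(34.15, 0) = 34.15
Node uu (S = 135): V_uu = 1/1.01·[0.2462·0.0000 + 0.7538·0.0000] = 0.0000
Node ud (S = 76.5): V_ud = 1/1.01·[0.2462·0.0000 + 0.7538·5.9750] = 4.4596
Node dd (S = 43.35): V_dd = 1/1.01·[0.2462·5.9750 + 0.7538·34.1525] = 26.9470
Node u (S = 90): V_u = 1/1.01·[0.2462·0.0000 + 0.7538·4.4596] = 3.3286
Node d (S = 51): V_d = 1/1.01·[0.2462·4.4596 + 0.7538·26.9470] = 21.1997
Node 0 (S = 60): V_0 = 1/1.01·[0.2462·3.3286 + 0.7538·21.1997] = 16.6343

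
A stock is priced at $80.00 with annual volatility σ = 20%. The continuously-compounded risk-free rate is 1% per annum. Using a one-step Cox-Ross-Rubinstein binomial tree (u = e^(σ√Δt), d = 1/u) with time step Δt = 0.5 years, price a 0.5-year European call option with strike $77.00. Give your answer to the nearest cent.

CRR parameters: u = e^(σ√Δt) = e^(0.2·√0.5) = 1.1519, d = 1/u = 0.8681
Per-period rate: rΔt = 0.01·0.5 = 0.005, so R = e^0.005 = 1.0050
Risk-neutral probability p = (e^0.005 − 0.8681)/(1.1519 − 0.8681) = 0.1369/0.2838 = 0.4824
Terminal stock prices: S_u = 92.15, S_d = 69.45
Terminal payoffs (S − K): max(15.15, 0) = 15.15, max(-7.55, 0) = 0
Node 0 (S = 80): V_0 = e^(−0.005)·[0.4824·15.1528 + 0.5176·0.0000] = 7.2727

$7.27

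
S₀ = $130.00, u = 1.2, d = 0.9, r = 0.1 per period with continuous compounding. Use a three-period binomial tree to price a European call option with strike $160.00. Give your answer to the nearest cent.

Risk-neutral probability p = (e^0.1 − 0.9)/(1.2 − 0.9) = 0.2052/0.3000 = 0.6839
Terminal stock prices: S_uuu = 224.6, S_uud = 168.5, S_udd = 126.4, S_ddd = 94.77
Terminal payoffs (S − K): max(64.64, 0) = 64.64, max(8.48, 0) = 8.48, max(-33.64, 0) = 0, max(-65.23, 0) = 0
Node uu (S = 187.2): V_uu = e^(−0.1)·[0.6839·64.6400 + 0.3161·8.4800] = 42.4260
Node ud (S = 140.4): V_ud = e^(−0.1)·[0.6839·8.4800 + 0.3161·0.0000] = 5.2476
Node dd (S = 105.3): V_dd = e^(−0.1)·[0.6839·0.0000 + 0.3161·0.0000] = 0.0000
Node u (S = 156): V_u = e^(−0.1)·[0.6839·42.4260 + 0.3161·5.2476] = 27.7550
Node d (S = 117): V_d = e^(−0.1)·[0.6839·5.2476 + 0.3161·0.0000] = 3.2473
Node 0 (S = 130): V_0 = e^(−0.1)·[0.6839·27.7550 + 0.3161·3.2473] = 18.1042

$18.10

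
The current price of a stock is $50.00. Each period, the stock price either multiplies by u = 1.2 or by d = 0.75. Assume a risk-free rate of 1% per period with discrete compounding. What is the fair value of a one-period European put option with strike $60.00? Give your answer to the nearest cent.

$9.41

Risk-neutral probability p = (1 + 0.01 − 0.75)/(1.2 − 0.75) = 0.2600/0.4500 = 0.5778
Terminal stock prices: S_u = 60, S_d = 37.5
Terminal payoffs (K − S): max(0, 0) = 0, max(22.5, 0) = 22.5
Node 0 (S = 50): V_0 = 1/1.01·[0.5778·0.0000 + 0.4222·22.5000] = 9.4059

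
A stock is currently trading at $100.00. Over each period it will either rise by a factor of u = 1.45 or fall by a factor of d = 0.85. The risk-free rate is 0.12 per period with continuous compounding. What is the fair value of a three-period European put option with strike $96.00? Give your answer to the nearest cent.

Risk-neutral probability p = (e^0.12 − 0.85)/(1.45 − 0.85) = 0.2775/0.6000 = 0.4625
Terminal stock prices: S_uuu = 304.9, S_uud = 178.7, S_udd = 104.8, S_ddd = 61.41
Terminal payoffs (K − S): max(-208.9, 0) = 0, max(-82.71, 0) = 0, max(-8.762, 0) = 0, max(34.59, 0) = 34.59
Node uu (S = 210.2): V_uu = e^(−0.12)·[0.4625·0.0000 + 0.5375·0.0000] = 0.0000
Node ud (S = 123.2): V_ud = e^(−0.12)·[0.4625·0.0000 + 0.5375·0.0000] = 0.0000
Node dd (S = 72.25): V_dd = e^(−0.12)·[0.4625·0.0000 + 0.5375·34.5875] = 16.4887
Node u (S = 145): V_u = e^(−0.12)·[0.4625·0.0000 + 0.5375·0.0000] = 0.0000
Node d (S = 85): V_d = e^(−0.12)·[0.4625·0.0000 + 0.5375·16.4887] = 7.8606
Node 0 (S = 100): V_0 = e^(−0.12)·[0.4625·0.0000 + 0.5375·7.8606] = 3.7473

$3.75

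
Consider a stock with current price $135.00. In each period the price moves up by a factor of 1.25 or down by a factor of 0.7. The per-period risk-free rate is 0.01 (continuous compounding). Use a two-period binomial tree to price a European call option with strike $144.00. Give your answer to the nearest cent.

$20.85

Risk-neutral probability p = (e^0.01 − 0.7)/(1.25 − 0.7) = 0.3101/0.5500 = 0.5637
Terminal stock prices: S_uu = 210.9, S_ud = 118.1, S_dd = 66.15
Terminal payoffs (S − K): max(66.94, 0) = 66.94, max(-25.88, 0) = 0, max(-77.85, 0) = 0
Node u (S = 168.8): V_u = e^(−0.01)·[0.5637·66.9375 + 0.4363·0.0000] = 37.3590
Node d (S = 94.5): V_d = e^(−0.01)·[0.5637·0.0000 + 0.4363·0.0000] = 0.0000
Node 0 (S = 135): V_0 = e^(−0.01)·[0.5637·37.3590 + 0.4363·0.0000] = 20.8508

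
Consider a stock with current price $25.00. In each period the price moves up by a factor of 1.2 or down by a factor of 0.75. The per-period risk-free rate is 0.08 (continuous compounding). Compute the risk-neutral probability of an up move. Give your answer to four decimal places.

p = 0.7406

Risk-neutral probability p = (e^0.08 − 0.75)/(1.2 − 0.75) = 0.3333/0.4500 = 0.7406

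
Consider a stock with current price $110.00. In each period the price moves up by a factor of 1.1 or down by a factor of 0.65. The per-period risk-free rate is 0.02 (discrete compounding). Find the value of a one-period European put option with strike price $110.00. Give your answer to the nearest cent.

$6.71

Risk-neutral probability p = (1 + 0.02 − 0.65)/(1.1 − 0.65) = 0.3700/0.4500 = 0.8222
Terminal stock prices: S_u = 121, S_d = 71.5
Terminal payoffs (K − S): max(-11, 0) = 0, max(38.5, 0) = 38.5
Node 0 (S = 110): V_0 = 1/1.02·[0.8222·0.0000 + 0.1778·38.5000] = 6.7102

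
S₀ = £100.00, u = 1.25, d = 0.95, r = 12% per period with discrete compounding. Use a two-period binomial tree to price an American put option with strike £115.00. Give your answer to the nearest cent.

Risk-neutral probability p = (1 + 0.12 − 0.95)/(1.25 − 0.95) = 0.1700/0.3000 = 0.5667
Terminal stock prices: S_uu = 156.2, S_ud = 118.8, S_dd = 90.25
Terminal payoffs (K − S): max(-41.25, 0) = 0, max(-3.75, 0) = 0, max(24.75, 0) = 24.75
Node u (S = 125): continuation = 1/1.12·[0.5667·0.0000 + 0.4333·0.0000] = 0.0000; exercise value = 0.0000 ≤ continuation, so V_u = 0.0000
Node d (S = 95): continuation = 1/1.12·[0.5667·0.0000 + 0.4333·24.7500] = 9.5759; exercise value = 20.0000 > continuation, so V_d = 20.0000 (exercise)
Node 0 (S = 100): continuation = 1/1.12·[0.5667·0.0000 + 0.4333·20.0000] = 7.7381; exercise value = 15.0000 > continuation, so V_0 = 15.0000 (exercise)

£15.00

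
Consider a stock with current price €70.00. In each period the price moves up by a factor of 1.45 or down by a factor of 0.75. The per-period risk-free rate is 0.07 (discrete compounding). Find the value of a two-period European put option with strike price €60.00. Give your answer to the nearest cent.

Risk-neutral probability p = (1 + 0.07 − 0.75)/(1.45 − 0.75) = 0.3200/0.7000 = 0.4571
Terminal stock prices: S_uu = 147.2, S_ud = 76.12, S_dd = 39.38
Terminal payoffs (K − S): max(-87.18, 0) = 0, max(-16.12, 0) = 0, max(20.62, 0) = 20.62
Node u (S = 101.5): V_u = 1/1.07·[0.4571·0.0000 + 0.5429·0.0000] = 0.0000
Node d (S = 52.5): V_d = 1/1.07·[0.4571·0.0000 + 0.5429·20.6250] = 10.4640
Node 0 (S = 70): V_0 = 1/1.07·[0.4571·0.0000 + 0.5429·10.4640] = 5.3088

€5.31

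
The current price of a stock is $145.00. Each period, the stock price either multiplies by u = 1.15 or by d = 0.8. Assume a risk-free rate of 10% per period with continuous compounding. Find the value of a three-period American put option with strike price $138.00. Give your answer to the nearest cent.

$2.97

Risk-neutral probability p = (e^0.1 − 0.8)/(1.15 − 0.8) = 0.3052/0.3500 = 0.8719
Terminal stock prices: S_uuu = 220.5, S_uud = 153.4, S_udd = 106.7, S_ddd = 74.24
Terminal payoffs (K − S): max(-82.53, 0) = 0, max(-15.41, 0) = 0, max(31.28, 0) = 31.28, max(63.76, 0) = 63.76
Node uu (S = 191.8): continuation = e^(−0.1)·[0.8719·0.0000 + 0.1281·0.0000] = 0.0000; exercise value = 0.0000 ≤ continuation, so V_uu = 0.0000
Node ud (S = 133.4): continuation = e^(−0.1)·[0.8719·0.0000 + 0.1281·31.2800] = 3.6252; exercise value = 4.6000 > continuation, so V_ud = 4.6000 (exercise)
Node dd (S = 92.8): continuation = e^(−0.1)·[0.8719·31.2800 + 0.1281·63.7600] = 32.0676; exercise value = 45.2000 > continuation, so V_dd = 45.2000 (exercise)
Node u (S = 166.8): continuation = e^(−0.1)·[0.8719·0.0000 + 0.1281·4.6000] = 0.5331; exercise value = 0.0000 ≤ continuation, so V_u = 0.5331
Node d (S = 116): continuation = e^(−0.1)·[0.8719·4.6000 + 0.1281·45.2000] = 8.8676; exercise value = 22.0000 > continuation, so V_d = 22.0000 (exercise)
Node 0 (S = 145): continuation = e^(−0.1)·[0.8719·0.5331 + 0.1281·22.0000] = 2.9703; exercise value = 0.0000 ≤ continuation, so V_0 = 2.9703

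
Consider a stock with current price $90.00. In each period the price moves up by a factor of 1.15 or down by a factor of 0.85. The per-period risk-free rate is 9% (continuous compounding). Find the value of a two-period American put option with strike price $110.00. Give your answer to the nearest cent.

Risk-neutral probability p = (e^0.09 − 0.85)/(1.15 − 0.85) = 0.2442/0.3000 = 0.8139
Terminal stock prices: S_uu = 119, S_ud = 87.97, S_dd = 65.02
Terminal payoffs (K − S): max(-9.025, 0) = 0, max(22.03, 0) = 22.03, max(44.98, 0) = 44.98
Node u (S = 103.5): continuation = e^(−0.09)·[0.8139·0.0000 + 0.1861·22.0250] = 3.7458; exercise value = 6.5000 > continuation, so V_u = 6.5000 (exercise)
Node d (S = 76.5): continuation = e^(−0.09)·[0.8139·22.0250 + 0.1861·44.9750] = 24.0324; exercise value = 33.5000 > continuation, so V_d = 33.5000 (exercise)
Node 0 (S = 90): continuation = e^(−0.09)·[0.8139·6.5000 + 0.1861·33.5000] = 10.5324; exercise value = 20.0000 > continuation, so V_0 = 20.0000 (exercise)

$20.00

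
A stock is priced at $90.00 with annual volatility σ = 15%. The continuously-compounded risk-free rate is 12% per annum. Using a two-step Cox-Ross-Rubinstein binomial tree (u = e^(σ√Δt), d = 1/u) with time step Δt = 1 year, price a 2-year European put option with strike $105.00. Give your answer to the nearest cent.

CRR parameters: u = e^(σ√Δt) = e^(0.15·√1) = 1.1618, d = 1/u = 0.8607
Per-period rate: rΔt = 0.12·1 = 0.12, so R = e^0.12 = 1.1275
Risk-neutral probability p = (e^0.12 − 0.8607)/(1.1618 − 0.8607) = 0.2668/0.3011 = 0.8860
Terminal stock prices: S_uu = 121.5, S_ud = 90, S_dd = 66.67
Terminal payoffs (K − S): max(-16.49, 0) = 0, max(15, 0) = 15, max(38.33, 0) = 38.33
Node u (S = 104.6): V_u = e^(−0.12)·[0.8860·0.0000 + 0.1140·15.0000] = 1.5170
Node d (S = 77.46): V_d = e^(−0.12)·[0.8860·15.0000 + 0.1140·38.3264] = 15.6629
Node 0 (S = 90): V_0 = e^(−0.12)·[0.8860·1.5170 + 0.1140·15.6629] = 2.7761

$2.78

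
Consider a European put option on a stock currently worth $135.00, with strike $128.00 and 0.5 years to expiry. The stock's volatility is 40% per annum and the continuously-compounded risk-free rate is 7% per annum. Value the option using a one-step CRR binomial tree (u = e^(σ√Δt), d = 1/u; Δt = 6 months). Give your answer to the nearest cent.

$12.88

CRR parameters: u = e^(σ√Δt) = e^(0.4·√0.5) = 1.3269, d = 1/u = 0.7536
Per-period rate: rΔt = 0.07·0.5 = 0.035, so R = e^0.035 = 1.0356
Risk-neutral probability p = (e^0.035 − 0.7536)/(1.3269 − 0.7536) = 0.2820/0.5733 = 0.4919
Terminal stock prices: S_u = 179.1, S_d = 101.7
Terminal payoffs (K − S): max(-51.13, 0) = 0, max(26.26, 0) = 26.26
Node 0 (S = 135): V_0 = e^(−0.035)·[0.4919·0.0000 + 0.5081·26.2588] = 12.8834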